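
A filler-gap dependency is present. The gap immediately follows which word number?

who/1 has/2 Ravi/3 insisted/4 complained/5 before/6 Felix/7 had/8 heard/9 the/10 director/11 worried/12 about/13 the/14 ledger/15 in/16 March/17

The displaced element is "who" (word 1).
It is linked across 1 clause boundary (Ø).
It functions as the subject of "complained", so the gap sits immediately after word 4 ("insisted").
Base order: Ravi has insisted that who complained before Felix had heard the director worried about the ledger in March.

4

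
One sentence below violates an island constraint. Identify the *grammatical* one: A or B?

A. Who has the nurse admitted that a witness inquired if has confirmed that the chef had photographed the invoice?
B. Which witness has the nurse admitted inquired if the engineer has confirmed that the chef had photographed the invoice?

B

In A, the wh-phrase is extracted from inside a wh-island (introduced by "if"), which blocks movement.
In B, the extraction path crosses only that-complement boundaries, which are transparent.
So B is grammatical.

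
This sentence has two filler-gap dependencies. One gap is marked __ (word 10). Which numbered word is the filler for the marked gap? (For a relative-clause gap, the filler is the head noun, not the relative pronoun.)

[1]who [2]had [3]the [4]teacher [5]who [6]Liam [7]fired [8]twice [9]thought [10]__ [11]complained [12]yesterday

The marked gap is the subject of "complained".
Its filler is the fronted wh-phrase "who", at word 1.
(The other dependency links word 4 to a gap after word 7.)

1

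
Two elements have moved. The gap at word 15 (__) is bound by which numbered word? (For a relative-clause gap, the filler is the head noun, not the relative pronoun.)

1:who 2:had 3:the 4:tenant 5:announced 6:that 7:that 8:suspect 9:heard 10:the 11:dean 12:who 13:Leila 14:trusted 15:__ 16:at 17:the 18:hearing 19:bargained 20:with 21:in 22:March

The marked gap is inside the relative clause, the direct object of "trusted".
Its filler is the head noun "dean" (via "who"), at word 11.
(The other dependency links word 1 to a gap after word 20.)

11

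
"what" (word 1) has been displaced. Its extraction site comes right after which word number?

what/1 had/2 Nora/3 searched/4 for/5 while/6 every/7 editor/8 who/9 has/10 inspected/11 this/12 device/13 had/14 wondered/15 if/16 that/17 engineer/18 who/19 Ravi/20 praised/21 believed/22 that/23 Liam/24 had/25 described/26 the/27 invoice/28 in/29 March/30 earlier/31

5

The displaced element is "what" (word 1).
It functions as the object of the preposition "for" of "searched", so the gap sits immediately after word 5 ("for").
Base order: Nora had searched for what while every editor who has inspected this device had wondered if that engineer who Ravi praised believed that Liam had described the invoice in March earlier.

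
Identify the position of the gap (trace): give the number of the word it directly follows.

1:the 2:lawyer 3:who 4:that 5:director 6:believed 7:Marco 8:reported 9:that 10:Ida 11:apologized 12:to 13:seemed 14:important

The displaced element is "the lawyer" (word 2).
It is linked across 2 clause boundaries (Ø → that).
It functions as the object of the preposition "to" of "apologized", so the gap sits immediately after word 12 ("to").
Base order: That director believed Marco reported that Ida apologized to the lawyer.

12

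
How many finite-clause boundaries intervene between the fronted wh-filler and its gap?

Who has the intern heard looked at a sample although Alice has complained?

1

"who" is extracted from the subject of "looked".
Boundaries crossed, outermost first: [Ø] — 1 in total.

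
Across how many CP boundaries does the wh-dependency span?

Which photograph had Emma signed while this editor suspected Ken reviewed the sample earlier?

0

"which photograph" originates inside the matrix clause — no clause boundary is crossed.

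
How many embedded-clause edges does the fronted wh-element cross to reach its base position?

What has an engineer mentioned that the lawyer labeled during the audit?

"what" is extracted from the object of "labeled".
Boundaries crossed, outermost first: [that] — 1 in total.

1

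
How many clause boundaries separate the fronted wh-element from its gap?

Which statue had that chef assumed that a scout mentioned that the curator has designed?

2

"which statue" is extracted from the object of "designed".
Boundaries crossed, outermost first: [that], [that] — 2 in total.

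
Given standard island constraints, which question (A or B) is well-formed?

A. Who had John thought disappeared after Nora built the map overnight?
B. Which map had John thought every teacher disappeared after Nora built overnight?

A

In B, the wh-phrase is extracted from inside an adjunct island (introduced by "after"), which blocks movement.
In A, the extraction path crosses only that-complement boundaries, which are transparent.
So A is grammatical.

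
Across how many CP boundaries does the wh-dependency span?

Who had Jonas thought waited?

1

"who" is extracted from the subject of "waited".
Boundaries crossed, outermost first: [Ø] — 1 in total.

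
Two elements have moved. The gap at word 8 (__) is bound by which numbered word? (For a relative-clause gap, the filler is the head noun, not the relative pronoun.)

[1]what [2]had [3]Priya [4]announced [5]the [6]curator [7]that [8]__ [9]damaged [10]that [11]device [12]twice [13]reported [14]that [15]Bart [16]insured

6

The marked gap is inside the relative clause, the subject of "damaged".
Its filler is the head noun "curator" (via "that"), at word 6.
(The other dependency links word 1 to a gap after word 16.)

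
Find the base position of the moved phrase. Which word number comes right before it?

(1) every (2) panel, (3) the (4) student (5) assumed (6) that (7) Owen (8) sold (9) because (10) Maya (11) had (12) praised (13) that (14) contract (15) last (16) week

8

The displaced element is "every panel" (word 2).
It is linked across 1 clause boundary (that).
It functions as the direct object of "sold", so the gap sits immediately after word 8 ("sold").
Base order: The student assumed that Owen sold every panel because Maya had praised that contract last week.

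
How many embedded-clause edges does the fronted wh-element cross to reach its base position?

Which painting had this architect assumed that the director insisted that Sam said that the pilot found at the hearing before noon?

3

"which painting" is extracted from the object of "found".
Boundaries crossed, outermost first: [that], [that], [that] — 3 in total.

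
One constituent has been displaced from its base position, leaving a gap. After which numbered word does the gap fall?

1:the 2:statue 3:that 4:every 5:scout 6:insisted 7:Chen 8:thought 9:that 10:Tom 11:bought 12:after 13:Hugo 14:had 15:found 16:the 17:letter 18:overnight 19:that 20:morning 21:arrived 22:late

The displaced element is "the statue" (word 2).
It is linked across 2 clause boundaries (Ø → that).
It functions as the direct object of "bought", so the gap sits immediately after word 11 ("bought").
Base order: Every scout insisted Chen thought that Tom bought the statue after Hugo had found the letter overnight that morning.

11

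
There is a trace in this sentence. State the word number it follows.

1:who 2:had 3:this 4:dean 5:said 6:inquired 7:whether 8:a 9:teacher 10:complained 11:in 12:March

The displaced element is "who" (word 1).
It is linked across 1 clause boundary (Ø).
It functions as the subject of "inquired", so the gap sits immediately after word 5 ("said").
Base order: This dean had said that who inquired whether a teacher complained in March.

5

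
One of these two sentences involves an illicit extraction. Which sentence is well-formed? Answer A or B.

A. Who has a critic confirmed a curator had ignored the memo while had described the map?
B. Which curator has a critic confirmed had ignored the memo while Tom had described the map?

In A, the wh-phrase is extracted from inside an adjunct island (introduced by "while"), which blocks movement.
In B, the extraction path crosses only that-complement boundaries, which are transparent.
So B is grammatical.

B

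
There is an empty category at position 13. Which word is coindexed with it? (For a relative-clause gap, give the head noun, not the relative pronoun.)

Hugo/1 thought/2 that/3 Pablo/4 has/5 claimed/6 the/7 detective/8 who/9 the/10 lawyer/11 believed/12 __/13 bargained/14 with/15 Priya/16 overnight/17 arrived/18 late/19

8

The gap at 13 is the subject of "bargained", inside a relative clause.
The relative pronoun is "who" (word 9); it is bound by the head noun immediately before it.
Its filler is the head noun "detective", at word 8.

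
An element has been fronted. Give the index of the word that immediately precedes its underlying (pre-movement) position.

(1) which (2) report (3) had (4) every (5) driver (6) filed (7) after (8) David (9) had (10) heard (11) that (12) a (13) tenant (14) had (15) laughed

6

The displaced element is "which report" (word 2).
It functions as the direct object of "filed", so the gap sits immediately after word 6 ("filed").
Base order: Every driver had filed which report after David had heard that a tenant had laughed.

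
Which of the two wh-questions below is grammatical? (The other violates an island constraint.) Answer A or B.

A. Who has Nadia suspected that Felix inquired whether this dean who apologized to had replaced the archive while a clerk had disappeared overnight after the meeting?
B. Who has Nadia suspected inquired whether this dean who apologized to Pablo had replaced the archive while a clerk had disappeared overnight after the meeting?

B

In A, the wh-phrase is extracted from inside a wh-island (introduced by "whether"), which blocks movement.
In B, the extraction path crosses only that-complement boundaries, which are transparent.
So B is grammatical.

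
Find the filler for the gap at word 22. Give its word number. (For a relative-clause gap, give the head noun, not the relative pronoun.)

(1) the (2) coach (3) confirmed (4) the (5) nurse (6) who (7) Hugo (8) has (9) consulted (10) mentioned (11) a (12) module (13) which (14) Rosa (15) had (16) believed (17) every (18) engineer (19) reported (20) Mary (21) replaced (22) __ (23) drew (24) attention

12

The gap at 22 is the object of "replaced", inside a relative clause.
The relative pronoun is "which" (word 13); it is bound by the head noun immediately before it.
Its filler is the head noun "module", at word 12.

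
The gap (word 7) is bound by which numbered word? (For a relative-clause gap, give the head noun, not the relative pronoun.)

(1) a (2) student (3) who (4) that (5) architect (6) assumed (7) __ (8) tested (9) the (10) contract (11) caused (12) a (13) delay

2

The gap at 7 is the subject of "tested", inside a relative clause.
The relative pronoun is "who" (word 3); it is bound by the head noun immediately before it.
Its filler is the head noun "student", at word 2.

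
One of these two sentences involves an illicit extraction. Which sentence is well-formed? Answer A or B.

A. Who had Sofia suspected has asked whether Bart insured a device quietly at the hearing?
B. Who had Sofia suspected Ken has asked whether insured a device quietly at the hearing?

In B, the wh-phrase is extracted from inside a wh-island (introduced by "whether"), which blocks movement.
In A, the extraction path crosses only that-complement boundaries, which are transparent.
So A is grammatical.

A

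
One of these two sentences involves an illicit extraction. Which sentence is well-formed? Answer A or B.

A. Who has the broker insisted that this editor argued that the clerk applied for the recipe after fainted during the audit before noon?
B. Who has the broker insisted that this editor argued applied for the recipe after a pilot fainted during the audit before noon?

B

In A, the wh-phrase is extracted from inside an adjunct island (introduced by "after"), which blocks movement.
In B, the extraction path crosses only that-complement boundaries, which are transparent.
So B is grammatical.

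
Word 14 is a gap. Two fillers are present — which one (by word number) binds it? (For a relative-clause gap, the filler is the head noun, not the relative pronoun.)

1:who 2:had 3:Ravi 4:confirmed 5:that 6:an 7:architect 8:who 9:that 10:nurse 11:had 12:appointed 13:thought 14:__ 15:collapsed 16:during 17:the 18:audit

1

The marked gap is the subject of "collapsed".
Its filler is the fronted wh-phrase "who", at word 1.
(The other dependency links word 7 to a gap after word 12.)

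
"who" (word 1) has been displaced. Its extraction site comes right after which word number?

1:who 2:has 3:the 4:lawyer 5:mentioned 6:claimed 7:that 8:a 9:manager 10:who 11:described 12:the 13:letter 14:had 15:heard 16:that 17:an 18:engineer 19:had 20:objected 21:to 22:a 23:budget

5

The displaced element is "who" (word 1).
It is linked across 1 clause boundary (Ø).
It functions as the subject of "claimed", so the gap sits immediately after word 5 ("mentioned").
Base order: The lawyer has mentioned who claimed that a manager who described the letter had heard that an engineer had objected to a budget.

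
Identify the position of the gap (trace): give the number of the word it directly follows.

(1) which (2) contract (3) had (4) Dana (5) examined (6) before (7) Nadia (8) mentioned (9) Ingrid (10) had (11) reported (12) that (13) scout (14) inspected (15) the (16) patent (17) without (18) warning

The displaced element is "which contract" (word 2).
It functions as the direct object of "examined", so the gap sits immediately after word 5 ("examined").
Base order: Dana had examined which contract before Nadia mentioned Ingrid had reported that scout inspected the patent without warning.

5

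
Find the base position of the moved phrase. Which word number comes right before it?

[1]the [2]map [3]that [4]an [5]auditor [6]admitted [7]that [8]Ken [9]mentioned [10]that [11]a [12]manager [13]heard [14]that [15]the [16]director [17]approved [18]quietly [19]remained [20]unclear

17

The displaced element is "the map" (word 2).
It is linked across 3 clause boundaries (that → that → that).
It functions as the direct object of "approved", so the gap sits immediately after word 17 ("approved").
Base order: An auditor admitted that Ken mentioned that a manager heard that the director approved the map quietly.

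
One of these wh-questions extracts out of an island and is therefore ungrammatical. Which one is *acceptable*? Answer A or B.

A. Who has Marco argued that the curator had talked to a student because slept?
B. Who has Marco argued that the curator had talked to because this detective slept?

In A, the wh-phrase is extracted from inside an adjunct island (introduced by "because"), which blocks movement.
In B, the extraction path crosses only that-complement boundaries, which are transparent.
So B is grammatical.

B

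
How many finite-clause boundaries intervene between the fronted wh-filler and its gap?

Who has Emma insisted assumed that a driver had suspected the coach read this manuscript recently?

"who" is extracted from the subject of "assumed".
Boundaries crossed, outermost first: [Ø] — 1 in total.

1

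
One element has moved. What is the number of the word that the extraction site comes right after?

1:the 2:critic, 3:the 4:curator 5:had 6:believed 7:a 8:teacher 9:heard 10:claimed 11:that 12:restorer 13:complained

The displaced element is "the critic" (word 2).
It is linked across 2 clause boundaries (Ø → Ø).
It functions as the subject of "claimed", so the gap sits immediately after word 9 ("heard").
Base order: The curator had believed a teacher heard that the critic claimed that restorer complained.

9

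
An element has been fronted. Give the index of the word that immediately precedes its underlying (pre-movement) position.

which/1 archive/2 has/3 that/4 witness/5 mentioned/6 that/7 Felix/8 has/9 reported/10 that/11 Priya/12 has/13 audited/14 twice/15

14

The displaced element is "which archive" (word 2).
It is linked across 2 clause boundaries (that → that).
It functions as the direct object of "audited", so the gap sits immediately after word 14 ("audited").
Base order: That witness has mentioned that Felix has reported that Priya has audited which archive twice.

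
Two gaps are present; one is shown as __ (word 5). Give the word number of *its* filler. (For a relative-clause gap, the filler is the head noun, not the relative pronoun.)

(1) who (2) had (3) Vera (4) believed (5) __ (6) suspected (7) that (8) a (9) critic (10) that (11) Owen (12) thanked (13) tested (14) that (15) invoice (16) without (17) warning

1

The marked gap is the subject of "suspected".
Its filler is the fronted wh-phrase "who", at word 1.
(The other dependency links word 9 to a gap after word 12.)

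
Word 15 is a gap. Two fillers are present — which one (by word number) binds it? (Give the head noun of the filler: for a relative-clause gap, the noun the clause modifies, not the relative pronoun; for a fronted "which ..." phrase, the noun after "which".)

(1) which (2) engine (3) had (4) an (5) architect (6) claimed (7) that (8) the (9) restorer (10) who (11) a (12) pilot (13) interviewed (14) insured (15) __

The marked gap is the direct object of "insured".
Its filler is the fronted wh-phrase "which engine", at word 2.
(The other dependency links word 9 to a gap after word 13.)

2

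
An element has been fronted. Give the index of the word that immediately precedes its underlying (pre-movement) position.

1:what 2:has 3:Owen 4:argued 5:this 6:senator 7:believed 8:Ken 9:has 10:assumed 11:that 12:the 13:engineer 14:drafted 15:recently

14

The displaced element is "what" (word 1).
It is linked across 3 clause boundaries (Ø → Ø → that).
It functions as the direct object of "drafted", so the gap sits immediately after word 14 ("drafted").
Base order: Owen has argued this senator believed Ken has assumed that the engineer drafted what recently.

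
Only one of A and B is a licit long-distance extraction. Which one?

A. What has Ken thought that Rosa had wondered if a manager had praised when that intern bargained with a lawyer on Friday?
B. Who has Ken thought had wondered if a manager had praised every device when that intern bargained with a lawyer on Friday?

In A, the wh-phrase is extracted from inside a wh-island (introduced by "if"), which blocks movement.
In B, the extraction path crosses only that-complement boundaries, which are transparent.
So B is grammatical.

B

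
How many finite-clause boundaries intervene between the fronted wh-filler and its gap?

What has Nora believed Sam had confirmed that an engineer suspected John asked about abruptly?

3

"what" is extracted from the PP object of "asked".
Boundaries crossed, outermost first: [Ø], [that], [Ø] — 3 in total.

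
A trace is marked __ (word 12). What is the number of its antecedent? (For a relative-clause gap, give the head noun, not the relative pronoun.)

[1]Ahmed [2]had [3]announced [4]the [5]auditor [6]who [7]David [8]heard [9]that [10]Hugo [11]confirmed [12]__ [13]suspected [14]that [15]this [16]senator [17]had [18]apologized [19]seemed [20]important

The gap at 12 is the subject of "suspected", inside a relative clause.
The relative pronoun is "who" (word 6); it is bound by the head noun immediately before it.
Its filler is the head noun "auditor", at word 5.

5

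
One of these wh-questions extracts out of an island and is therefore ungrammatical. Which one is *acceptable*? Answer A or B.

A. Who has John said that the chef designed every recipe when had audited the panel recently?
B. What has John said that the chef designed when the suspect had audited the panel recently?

In A, the wh-phrase is extracted from inside an adjunct island (introduced by "when"), which blocks movement.
In B, the extraction path crosses only that-complement boundaries, which are transparent.
So B is grammatical.

B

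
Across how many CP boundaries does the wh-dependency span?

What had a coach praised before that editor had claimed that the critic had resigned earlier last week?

0

"what" originates inside the matrix clause — no clause boundary is crossed.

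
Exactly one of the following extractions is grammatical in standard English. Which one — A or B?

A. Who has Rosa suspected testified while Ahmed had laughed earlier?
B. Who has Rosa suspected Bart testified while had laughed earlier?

In B, the wh-phrase is extracted from inside an adjunct island (introduced by "while"), which blocks movement.
In A, the extraction path crosses only that-complement boundaries, which are transparent.
So A is grammatical.

A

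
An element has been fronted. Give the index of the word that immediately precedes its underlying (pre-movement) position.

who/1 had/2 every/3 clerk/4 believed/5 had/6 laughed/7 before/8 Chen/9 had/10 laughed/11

5

The displaced element is "who" (word 1).
It is linked across 1 clause boundary (Ø).
It functions as the subject of "laughed", so the gap sits immediately after word 5 ("believed").
Base order: Every clerk had believed who had laughed before Chen had laughed.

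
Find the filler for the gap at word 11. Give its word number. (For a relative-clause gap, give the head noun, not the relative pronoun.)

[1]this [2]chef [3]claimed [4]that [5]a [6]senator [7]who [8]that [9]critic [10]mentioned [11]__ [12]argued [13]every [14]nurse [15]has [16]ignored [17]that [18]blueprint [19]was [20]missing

The gap at 11 is the subject of "argued", inside a relative clause.
The relative pronoun is "who" (word 7); it is bound by the head noun immediately before it.
Its filler is the head noun "senator", at word 6.

6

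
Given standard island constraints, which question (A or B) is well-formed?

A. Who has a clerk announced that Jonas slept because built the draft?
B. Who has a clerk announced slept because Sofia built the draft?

In A, the wh-phrase is extracted from inside an adjunct island (introduced by "because"), which blocks movement.
In B, the extraction path crosses only that-complement boundaries, which are transparent.
So B is grammatical.

B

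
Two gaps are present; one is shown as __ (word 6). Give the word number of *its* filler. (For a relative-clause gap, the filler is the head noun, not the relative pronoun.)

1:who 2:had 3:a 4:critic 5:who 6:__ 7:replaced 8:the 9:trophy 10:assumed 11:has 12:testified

4

The marked gap is inside the relative clause, the subject of "replaced".
Its filler is the head noun "critic" (via "who"), at word 4.
(The other dependency links word 1 to a gap after word 10.)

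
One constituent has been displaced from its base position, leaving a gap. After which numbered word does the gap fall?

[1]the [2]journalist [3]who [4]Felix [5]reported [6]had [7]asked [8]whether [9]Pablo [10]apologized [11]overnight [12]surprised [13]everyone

The displaced element is "the journalist" (word 2).
It is linked across 1 clause boundary (Ø).
It functions as the subject of "asked", so the gap sits immediately after word 5 ("reported").
Base order: Felix reported that the journalist had asked whether Pablo apologized overnight.

5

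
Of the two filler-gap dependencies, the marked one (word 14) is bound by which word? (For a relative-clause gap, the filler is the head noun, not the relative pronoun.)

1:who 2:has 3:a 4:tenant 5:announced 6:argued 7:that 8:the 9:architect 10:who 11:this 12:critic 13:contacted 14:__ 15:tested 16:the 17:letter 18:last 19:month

9

The marked gap is inside the relative clause, the direct object of "contacted".
Its filler is the head noun "architect" (via "who"), at word 9.
(The other dependency links word 1 to a gap after word 5.)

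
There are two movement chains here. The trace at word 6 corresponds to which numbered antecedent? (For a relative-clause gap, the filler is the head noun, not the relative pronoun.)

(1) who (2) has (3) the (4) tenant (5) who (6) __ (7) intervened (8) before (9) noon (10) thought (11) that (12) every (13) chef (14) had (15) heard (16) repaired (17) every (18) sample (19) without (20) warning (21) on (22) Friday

4

The marked gap is inside the relative clause, the subject of "intervened".
Its filler is the head noun "tenant" (via "who"), at word 4.
(The other dependency links word 1 to a gap after word 15.)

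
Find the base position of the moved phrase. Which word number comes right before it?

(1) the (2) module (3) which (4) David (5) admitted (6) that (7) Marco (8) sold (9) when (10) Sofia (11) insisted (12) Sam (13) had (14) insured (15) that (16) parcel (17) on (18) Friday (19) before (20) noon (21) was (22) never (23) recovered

The displaced element is "the module" (word 2).
It is linked across 1 clause boundary (that).
It functions as the direct object of "sold", so the gap sits immediately after word 8 ("sold").
Base order: David admitted that Marco sold the module when Sofia insisted Sam had insured that parcel on Friday before noon.

8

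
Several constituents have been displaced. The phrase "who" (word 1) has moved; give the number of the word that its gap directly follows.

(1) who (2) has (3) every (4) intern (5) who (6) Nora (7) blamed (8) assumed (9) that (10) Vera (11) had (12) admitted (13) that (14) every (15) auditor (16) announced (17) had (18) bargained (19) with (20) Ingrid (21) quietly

The displaced element is "who" (word 1).
It is linked across 3 clause boundaries (that → that → Ø).
It functions as the subject of "bargained", so the gap sits immediately after word 16 ("announced").
Base order: Every intern who Nora blamed has assumed that Vera had admitted that every auditor announced that who had bargained with Ingrid quietly.

16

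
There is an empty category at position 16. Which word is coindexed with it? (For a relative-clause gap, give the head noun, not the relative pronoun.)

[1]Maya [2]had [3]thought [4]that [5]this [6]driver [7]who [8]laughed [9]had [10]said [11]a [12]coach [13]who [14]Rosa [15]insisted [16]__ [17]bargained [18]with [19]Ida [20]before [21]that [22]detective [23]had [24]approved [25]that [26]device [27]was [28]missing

12

The gap at 16 is the subject of "bargained", inside a relative clause.
The relative pronoun is "who" (word 13); it is bound by the head noun immediately before it.
Its filler is the head noun "coach", at word 12.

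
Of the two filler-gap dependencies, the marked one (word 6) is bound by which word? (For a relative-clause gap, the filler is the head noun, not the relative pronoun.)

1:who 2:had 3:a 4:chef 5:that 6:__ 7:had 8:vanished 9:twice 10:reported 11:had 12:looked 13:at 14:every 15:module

4

The marked gap is inside the relative clause, the subject of "vanished".
Its filler is the head noun "chef" (via "that"), at word 4.
(The other dependency links word 1 to a gap after word 10.)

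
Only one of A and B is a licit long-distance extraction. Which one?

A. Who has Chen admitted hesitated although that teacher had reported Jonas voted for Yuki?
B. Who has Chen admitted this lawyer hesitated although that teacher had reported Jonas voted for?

A

In B, the wh-phrase is extracted from inside an adjunct island (introduced by "although"), which blocks movement.
In A, the extraction path crosses only that-complement boundaries, which are transparent.
So A is grammatical.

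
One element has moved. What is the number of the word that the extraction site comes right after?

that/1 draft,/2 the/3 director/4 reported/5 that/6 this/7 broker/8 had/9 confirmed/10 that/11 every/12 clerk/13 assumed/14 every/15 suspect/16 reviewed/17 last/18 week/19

The displaced element is "that draft" (word 2).
It is linked across 3 clause boundaries (that → that → Ø).
It functions as the direct object of "reviewed", so the gap sits immediately after word 17 ("reviewed").
Base order: The director reported that this broker had confirmed that every clerk assumed every suspect reviewed that draft last week.

17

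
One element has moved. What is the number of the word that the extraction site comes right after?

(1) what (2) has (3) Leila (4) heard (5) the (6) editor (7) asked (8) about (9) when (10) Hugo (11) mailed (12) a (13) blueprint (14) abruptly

8

The displaced element is "what" (word 1).
It is linked across 1 clause boundary (Ø).
It functions as the object of the preposition "about" of "asked", so the gap sits immediately after word 8 ("about").
Base order: Leila has heard the editor asked about what when Hugo mailed a blueprint abruptly.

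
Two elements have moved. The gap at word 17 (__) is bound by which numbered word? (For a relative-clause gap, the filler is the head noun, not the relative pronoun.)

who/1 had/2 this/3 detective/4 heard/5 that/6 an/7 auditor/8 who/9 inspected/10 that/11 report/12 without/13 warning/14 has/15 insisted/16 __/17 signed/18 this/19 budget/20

1

The marked gap is the subject of "signed".
Its filler is the fronted wh-phrase "who", at word 1.
(The other dependency links word 8 to a gap after word 9.)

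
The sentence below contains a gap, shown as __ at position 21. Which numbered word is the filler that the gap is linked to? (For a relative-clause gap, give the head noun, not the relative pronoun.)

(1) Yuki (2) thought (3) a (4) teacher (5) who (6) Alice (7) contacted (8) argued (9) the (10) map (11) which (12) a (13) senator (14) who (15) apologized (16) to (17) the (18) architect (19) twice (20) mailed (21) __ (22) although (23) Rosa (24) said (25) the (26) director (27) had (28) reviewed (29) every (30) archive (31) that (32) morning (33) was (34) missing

10

The gap at 21 is the object of "mailed", inside a relative clause.
The relative pronoun is "which" (word 11); it is bound by the head noun immediately before it.
Its filler is the head noun "map", at word 10.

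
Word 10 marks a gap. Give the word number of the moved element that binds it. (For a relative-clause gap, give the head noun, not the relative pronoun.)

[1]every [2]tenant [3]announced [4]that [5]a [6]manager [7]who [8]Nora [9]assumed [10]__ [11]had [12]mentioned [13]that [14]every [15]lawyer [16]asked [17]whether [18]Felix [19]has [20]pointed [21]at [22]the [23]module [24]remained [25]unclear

6

The gap at 10 is the subject of "mentioned", inside a relative clause.
The relative pronoun is "who" (word 7); it is bound by the head noun immediately before it.
Its filler is the head noun "manager", at word 6.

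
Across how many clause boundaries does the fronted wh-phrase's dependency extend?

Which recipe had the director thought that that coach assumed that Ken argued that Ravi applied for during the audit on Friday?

3

"which recipe" is extracted from the PP object of "applied".
Boundaries crossed, outermost first: [that], [that], [that] — 3 in total.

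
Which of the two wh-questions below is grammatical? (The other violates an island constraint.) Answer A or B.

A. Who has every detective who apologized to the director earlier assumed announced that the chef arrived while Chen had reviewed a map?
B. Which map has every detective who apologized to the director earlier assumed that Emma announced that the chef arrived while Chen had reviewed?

In B, the wh-phrase is extracted from inside an adjunct island (introduced by "while"), which blocks movement.
In A, the extraction path crosses only that-complement boundaries, which are transparent.
So A is grammatical.

A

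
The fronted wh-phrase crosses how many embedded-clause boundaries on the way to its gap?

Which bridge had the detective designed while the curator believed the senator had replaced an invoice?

"which bridge" originates inside the matrix clause — no clause boundary is crossed.

0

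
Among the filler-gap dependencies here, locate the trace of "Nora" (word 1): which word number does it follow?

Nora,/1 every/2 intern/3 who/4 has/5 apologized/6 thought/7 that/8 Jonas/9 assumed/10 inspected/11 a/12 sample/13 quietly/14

The displaced element is "Nora" (word 1).
It is linked across 2 clause boundaries (that → Ø).
It functions as the subject of "inspected", so the gap sits immediately after word 10 ("assumed").
Base order: Every intern who has apologized thought that Jonas assumed that Nora inspected a sample quietly.

10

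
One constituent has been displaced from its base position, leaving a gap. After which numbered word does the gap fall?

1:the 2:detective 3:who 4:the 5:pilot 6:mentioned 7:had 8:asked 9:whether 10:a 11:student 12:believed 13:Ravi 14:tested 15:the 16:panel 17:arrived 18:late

The displaced element is "the detective" (word 2).
It is linked across 1 clause boundary (Ø).
It functions as the subject of "asked", so the gap sits immediately after word 6 ("mentioned").
Base order: The pilot mentioned that the detective had asked whether a student believed Ravi tested the panel.

6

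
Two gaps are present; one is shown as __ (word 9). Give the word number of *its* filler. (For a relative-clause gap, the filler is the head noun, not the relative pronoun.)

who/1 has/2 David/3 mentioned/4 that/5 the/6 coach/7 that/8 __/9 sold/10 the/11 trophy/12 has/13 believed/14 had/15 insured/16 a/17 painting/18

The marked gap is inside the relative clause, the subject of "sold".
Its filler is the head noun "coach" (via "that"), at word 7.
(The other dependency links word 1 to a gap after word 14.)

7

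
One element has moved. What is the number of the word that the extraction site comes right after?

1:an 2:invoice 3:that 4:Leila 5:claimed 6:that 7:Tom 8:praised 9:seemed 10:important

8

The displaced element is "an invoice" (word 2).
It is linked across 1 clause boundary (that).
It functions as the direct object of "praised", so the gap sits immediately after word 8 ("praised").
Base order: Leila claimed that Tom praised an invoice.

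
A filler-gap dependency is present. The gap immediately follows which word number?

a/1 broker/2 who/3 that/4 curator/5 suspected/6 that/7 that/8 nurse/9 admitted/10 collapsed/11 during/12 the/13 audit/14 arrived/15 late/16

The displaced element is "a broker" (word 2).
It is linked across 2 clause boundaries (that → Ø).
It functions as the subject of "collapsed", so the gap sits immediately after word 10 ("admitted").
Base order: That curator suspected that that nurse admitted that a broker collapsed during the audit.

10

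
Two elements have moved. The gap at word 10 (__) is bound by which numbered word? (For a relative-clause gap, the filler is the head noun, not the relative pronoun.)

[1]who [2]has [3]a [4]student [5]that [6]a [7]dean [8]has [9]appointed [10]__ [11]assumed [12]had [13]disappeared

The marked gap is inside the relative clause, the direct object of "appointed".
Its filler is the head noun "student" (via "that"), at word 4.
(The other dependency links word 1 to a gap after word 11.)

4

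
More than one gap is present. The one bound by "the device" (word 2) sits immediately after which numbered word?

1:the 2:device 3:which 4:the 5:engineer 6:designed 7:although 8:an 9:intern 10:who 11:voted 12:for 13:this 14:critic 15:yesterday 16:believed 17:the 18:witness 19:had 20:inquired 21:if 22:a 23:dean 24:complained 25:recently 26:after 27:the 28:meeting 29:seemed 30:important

6

The displaced element is "the device" (word 2).
It functions as the direct object of "designed", so the gap sits immediately after word 6 ("designed").
Base order: The engineer designed the device although an intern who voted for this critic yesterday believed the witness had inquired if a dean complained recently after the meeting.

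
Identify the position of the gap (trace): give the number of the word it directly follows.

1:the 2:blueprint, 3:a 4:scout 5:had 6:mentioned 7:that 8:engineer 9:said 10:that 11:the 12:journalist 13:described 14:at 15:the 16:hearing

The displaced element is "the blueprint" (word 2).
It is linked across 2 clause boundaries (Ø → that).
It functions as the direct object of "described", so the gap sits immediately after word 13 ("described").
Base order: A scout had mentioned that engineer said that the journalist described the blueprint at the hearing.

13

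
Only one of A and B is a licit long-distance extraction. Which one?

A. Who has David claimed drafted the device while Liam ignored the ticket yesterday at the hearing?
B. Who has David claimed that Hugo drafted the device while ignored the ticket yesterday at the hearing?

A

In B, the wh-phrase is extracted from inside an adjunct island (introduced by "while"), which blocks movement.
In A, the extraction path crosses only that-complement boundaries, which are transparent.
So A is grammatical.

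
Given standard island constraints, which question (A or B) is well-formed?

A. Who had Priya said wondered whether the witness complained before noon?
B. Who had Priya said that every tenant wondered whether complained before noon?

In B, the wh-phrase is extracted from inside a wh-island (introduced by "whether"), which blocks movement.
In A, the extraction path crosses only that-complement boundaries, which are transparent.
So A is grammatical.

A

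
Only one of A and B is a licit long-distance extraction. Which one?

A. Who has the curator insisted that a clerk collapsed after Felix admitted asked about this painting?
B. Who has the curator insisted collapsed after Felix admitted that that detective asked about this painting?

In A, the wh-phrase is extracted from inside an adjunct island (introduced by "after"), which blocks movement.
In B, the extraction path crosses only that-complement boundaries, which are transparent.
So B is grammatical.

B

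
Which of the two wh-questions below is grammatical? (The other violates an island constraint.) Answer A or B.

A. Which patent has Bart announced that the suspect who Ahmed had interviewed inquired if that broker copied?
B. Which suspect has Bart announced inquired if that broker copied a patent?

In A, the wh-phrase is extracted from inside a wh-island (introduced by "if"), which blocks movement.
In B, the extraction path crosses only that-complement boundaries, which are transparent.
So B is grammatical.

B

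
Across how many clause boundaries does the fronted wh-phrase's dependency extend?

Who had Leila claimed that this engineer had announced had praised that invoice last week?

2

"who" is extracted from the subject of "praised".
Boundaries crossed, outermost first: [that], [Ø] — 2 in total.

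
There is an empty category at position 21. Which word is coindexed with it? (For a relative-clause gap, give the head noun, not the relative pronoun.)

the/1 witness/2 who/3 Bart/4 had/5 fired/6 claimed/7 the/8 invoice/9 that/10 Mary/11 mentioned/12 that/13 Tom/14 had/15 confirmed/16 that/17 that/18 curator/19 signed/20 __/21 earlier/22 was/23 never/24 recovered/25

The gap at 21 is the object of "signed", inside a relative clause.
The relative pronoun is "that" (word 10); it is bound by the head noun immediately before it.
Its filler is the head noun "invoice", at word 9.

9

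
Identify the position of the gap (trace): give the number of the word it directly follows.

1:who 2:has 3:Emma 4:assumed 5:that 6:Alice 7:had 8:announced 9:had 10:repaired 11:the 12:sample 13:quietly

8

The displaced element is "who" (word 1).
It is linked across 2 clause boundaries (that → Ø).
It functions as the subject of "repaired", so the gap sits immediately after word 8 ("announced").
Base order: Emma has assumed that Alice had announced that who had repaired the sample quietly.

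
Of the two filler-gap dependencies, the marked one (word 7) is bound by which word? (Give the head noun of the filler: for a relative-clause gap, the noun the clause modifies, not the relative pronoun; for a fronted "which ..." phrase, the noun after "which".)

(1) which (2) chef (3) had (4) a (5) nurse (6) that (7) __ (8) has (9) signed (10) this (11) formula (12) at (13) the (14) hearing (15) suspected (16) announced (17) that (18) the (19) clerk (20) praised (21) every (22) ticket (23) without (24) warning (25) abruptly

The marked gap is inside the relative clause, the subject of "signed".
Its filler is the head noun "nurse" (via "that"), at word 5.
(The other dependency links word 2 to a gap after word 15.)

5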